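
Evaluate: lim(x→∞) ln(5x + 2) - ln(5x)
This is an ∞-∞ indeterminate form.

Combine fractions or rationalize to convert ∞-∞ to 0/0 form:
  lim(x→∞) ln(5x + 2) - ln(5x) = 0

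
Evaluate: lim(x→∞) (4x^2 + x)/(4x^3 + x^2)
This is an ∞/∞ indeterminate form.

Apply L'Hôpital's rule: differentiate numerator and denominator separately.
  f(x) = 4·x^2 + x   ⇒   f'(x) = 8·x + 1
  g(x) = 4·x^3 + x^2   ⇒   g'(x) = 12·x^2 + 2·x
  lim(x→∞) f'(x)/g'(x) = lim(x→∞) (8·x + 1)/(12·x^2 + 2·x)
  = 0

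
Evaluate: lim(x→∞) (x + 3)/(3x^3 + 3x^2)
This is an ∞/∞ indeterminate form.

Apply L'Hôpital's rule: differentiate numerator and denominator separately.
  f(x) = x + 3   ⇒   f'(x) = 1
  g(x) = 3·x^3 + 3·x^2   ⇒   g'(x) = 9·x^2 + 6·x
  lim(x→∞) f'(x)/g'(x) = lim(x→∞) (1)/(9·x^2 + 6·x)
  = 0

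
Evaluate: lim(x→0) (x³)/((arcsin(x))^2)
This is a 0/0 indeterminate form.

Apply L'Hôpital's rule: differentiate numerator and denominator separately.
  f(x) = x^3   ⇒   f'(x) = 3·x^2
  g(x) = asin(x)^2   ⇒   g'(x) = 2·asin(x)/sqrt(1 - x^2)
  lim(x→0) f'(x)/g'(x) = lim(x→0) (3·x^2)/(2·asin(x)/sqrt(1 - x^2))
  = 0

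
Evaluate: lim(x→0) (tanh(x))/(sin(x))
This is a 0/0 indeterminate form.

Apply L'Hôpital's rule: differentiate numerator and denominator separately.
  f(x) = tanh(x)   ⇒   f'(x) = 1 - tanh(x)^2
  g(x) = sin(x)   ⇒   g'(x) = cos(x)
  lim(x→0) f'(x)/g'(x) = lim(x→0) (1 - tanh(x)^2)/(cos(x))
  = 1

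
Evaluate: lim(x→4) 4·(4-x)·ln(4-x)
This is a 0·∞ indeterminate form.

Rewrite 0·∞ as a quotient (0/0 or ∞/∞ form), then apply L'Hôpital's rule:
  lim(x→4) 4·(4-x)·ln(4-x) = 0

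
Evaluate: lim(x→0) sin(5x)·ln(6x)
This is a 0·∞ indeterminate form.

Rewrite 0·∞ as a quotient (0/0 or ∞/∞ form), then apply L'Hôpital's rule:
  lim(x→0) sin(5x)·ln(6x) = 0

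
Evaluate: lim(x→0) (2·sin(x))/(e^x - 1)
This is a 0/0 indeterminate form.

Apply L'Hôpital's rule: differentiate numerator and denominator separately.
  f(x) = 2·sin(x)   ⇒   f'(x) = 2·cos(x)
  g(x) = e^(x) - 1   ⇒   g'(x) = e^(x)
  lim(x→0) f'(x)/g'(x) = lim(x→0) (2·cos(x))/(e^(x))
  = 2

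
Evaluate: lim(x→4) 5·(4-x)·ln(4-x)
This is a 0·∞ indeterminate form.

Rewrite 0·∞ as a quotient (0/0 or ∞/∞ form), then apply L'Hôpital's rule:
  lim(x→4) 5·(4-x)·ln(4-x) = 0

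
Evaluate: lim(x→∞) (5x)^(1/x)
This is an exponential indeterminate form.

For exponential indeterminate forms, take the natural log:
  Let L = lim(x→∞) (5x)^(1/x)
  Then ln(L) = lim(x→∞) [exponent × ln(base)]
  Evaluate using L'Hôpital or standard limits, then exponentiate.
  L = 1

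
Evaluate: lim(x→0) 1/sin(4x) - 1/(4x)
This is an ∞-∞ indeterminate form.

Combine fractions or rationalize to convert ∞-∞ to 0/0 form:
  lim(x→0) 1/sin(4x) - 1/(4x) = 0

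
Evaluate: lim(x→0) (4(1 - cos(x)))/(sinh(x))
This is a 0/0 indeterminate form.

Apply L'Hôpital's rule: differentiate numerator and denominator separately.
  f(x) = 4 - 4·cos(x)   ⇒   f'(x) = 4·sin(x)
  g(x) = sinh(x)   ⇒   g'(x) = cosh(x)
  lim(x→0) f'(x)/g'(x) = lim(x→0) (4·sin(x))/(cosh(x))
  = 0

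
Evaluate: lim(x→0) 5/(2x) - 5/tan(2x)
This is an ∞-∞ indeterminate form.

Combine fractions or rationalize to convert ∞-∞ to 0/0 form:
  lim(x→0) 5/(2x) - 5/tan(2x) = 0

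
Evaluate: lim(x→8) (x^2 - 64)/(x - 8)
This is a standard limit.

Factor or rationalize the expression:
  lim(x→8) (x^2 - 64)/(x - 8) = 16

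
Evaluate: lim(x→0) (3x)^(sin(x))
This is an exponential indeterminate form.

For exponential indeterminate forms, take the natural log:
  Let L = lim(x→0) (3x)^(sin(x))
  Then ln(L) = lim(x→0) [exponent × ln(base)]
  Evaluate using L'Hôpital or standard limits, then exponentiate.
  L = 1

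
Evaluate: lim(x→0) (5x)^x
This is an exponential indeterminate form.

For exponential indeterminate forms, take the natural log:
  Let L = lim(x→0) (5x)^x
  Then ln(L) = lim(x→0) [exponent × ln(base)]
  Evaluate using L'Hôpital or standard limits, then exponentiate.
  L = 1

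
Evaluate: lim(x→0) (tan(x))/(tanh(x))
This is a 0/0 indeterminate form.

Apply L'Hôpital's rule: differentiate numerator and denominator separately.
  f(x) = tan(x)   ⇒   f'(x) = tan(x)^2 + 1
  g(x) = tanh(x)   ⇒   g'(x) = 1 - tanh(x)^2
  lim(x→0) f'(x)/g'(x) = lim(x→0) (tan(x)^2 + 1)/(1 - tanh(x)^2)
  = 1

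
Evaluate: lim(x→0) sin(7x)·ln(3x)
This is a 0·∞ indeterminate form.

Rewrite 0·∞ as a quotient (0/0 or ∞/∞ form), then apply L'Hôpital's rule:
  lim(x→0) sin(7x)·ln(3x) = 0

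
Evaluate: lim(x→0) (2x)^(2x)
This is an exponential indeterminate form.

For exponential indeterminate forms, take the natural log:
  Let L = lim(x→0) (2x)^(2x)
  Then ln(L) = lim(x→0) [exponent × ln(base)]
  Evaluate using L'Hôpital or standard limits, then exponentiate.
  L = 1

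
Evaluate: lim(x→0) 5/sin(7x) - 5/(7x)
This is an ∞-∞ indeterminate form.

Combine fractions or rationalize to convert ∞-∞ to 0/0 form:
  lim(x→0) 5/sin(7x) - 5/(7x) = 0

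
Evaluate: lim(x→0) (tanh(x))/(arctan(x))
This is a 0/0 indeterminate form.

Apply L'Hôpital's rule: differentiate numerator and denominator separately.
  f(x) = tanh(x)   ⇒   f'(x) = 1 - tanh(x)^2
  g(x) = atan(x)   ⇒   g'(x) = 1/(x^2 + 1)
  lim(x→0) f'(x)/g'(x) = lim(x→0) (1 - tanh(x)^2)/(1/(x^2 + 1))
  = 1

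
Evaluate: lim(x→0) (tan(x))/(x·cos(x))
This is a 0/0 indeterminate form.

Apply L'Hôpital's rule: differentiate numerator and denominator separately.
  f(x) = tan(x)   ⇒   f'(x) = tan(x)^2 + 1
  g(x) = x·cos(x)   ⇒   g'(x) = -x·sin(x) + cos(x)
  lim(x→0) f'(x)/g'(x) = lim(x→0) (tan(x)^2 + 1)/(-x·sin(x) + cos(x))
  = 1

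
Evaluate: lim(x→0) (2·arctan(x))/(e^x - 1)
This is a 0/0 indeterminate form.

Apply L'Hôpital's rule: differentiate numerator and denominator separately.
  f(x) = 2·atan(x)   ⇒   f'(x) = 2/(x^2 + 1)
  g(x) = e^(x) - 1   ⇒   g'(x) = e^(x)
  lim(x→0) f'(x)/g'(x) = lim(x→0) (2/(x^2 + 1))/(e^(x))
  = 2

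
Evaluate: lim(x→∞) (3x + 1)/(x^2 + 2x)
This is an ∞/∞ indeterminate form.

Apply L'Hôpital's rule: differentiate numerator and denominator separately.
  f(x) = 3·x + 1   ⇒   f'(x) = 3
  g(x) = x^2 + 2·x   ⇒   g'(x) = 2·x + 2
  lim(x→∞) f'(x)/g'(x) = lim(x→∞) (3)/(2·x + 2)
  = 0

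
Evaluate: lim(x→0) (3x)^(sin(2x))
This is an exponential indeterminate form.

For exponential indeterminate forms, take the natural log:
  Let L = lim(x→0) (3x)^(sin(2x))
  Then ln(L) = lim(x→0) [exponent × ln(base)]
  Evaluate using L'Hôpital or standard limits, then exponentiate.
  L = 1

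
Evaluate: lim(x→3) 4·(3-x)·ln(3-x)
This is a 0·∞ indeterminate form.

Rewrite 0·∞ as a quotient (0/0 or ∞/∞ form), then apply L'Hôpital's rule:
  lim(x→3) 4·(3-x)·ln(3-x) = 0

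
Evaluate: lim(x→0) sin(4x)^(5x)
This is an exponential indeterminate form.

For exponential indeterminate forms, take the natural log:
  Let L = lim(x→0) sin(4x)^(5x)
  Then ln(L) = lim(x→0) [exponent × ln(base)]
  Evaluate using L'Hôpital or standard limits, then exponentiate.
  L = 1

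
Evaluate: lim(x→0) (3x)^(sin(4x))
This is an exponential indeterminate form.

For exponential indeterminate forms, take the natural log:
  Let L = lim(x→0) (3x)^(sin(4x))
  Then ln(L) = lim(x→0) [exponent × ln(base)]
  Evaluate using L'Hôpital or standard limits, then exponentiate.
  L = 1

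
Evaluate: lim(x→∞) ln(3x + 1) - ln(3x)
This is an ∞-∞ indeterminate form.

Combine fractions or rationalize to convert ∞-∞ to 0/0 form:
  lim(x→∞) ln(3x + 1) - ln(3x) = 0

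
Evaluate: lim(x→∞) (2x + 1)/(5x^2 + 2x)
This is an ∞/∞ indeterminate form.

Apply L'Hôpital's rule: differentiate numerator and denominator separately.
  f(x) = 2·x + 1   ⇒   f'(x) = 2
  g(x) = 5·x^2 + 2·x   ⇒   g'(x) = 10·x + 2
  lim(x→∞) f'(x)/g'(x) = lim(x→∞) (2)/(10·x + 2)
  = 0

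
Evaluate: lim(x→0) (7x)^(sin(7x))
This is an exponential indeterminate form.

For exponential indeterminate forms, take the natural log:
  Let L = lim(x→0) (7x)^(sin(7x))
  Then ln(L) = lim(x→0) [exponent × ln(base)]
  Evaluate using L'Hôpital or standard limits, then exponentiate.
  L = 1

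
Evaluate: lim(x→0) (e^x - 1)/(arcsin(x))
This is a 0/0 indeterminate form.

Apply L'Hôpital's rule: differentiate numerator and denominator separately.
  f(x) = e^(x) - 1   ⇒   f'(x) = e^(x)
  g(x) = asin(x)   ⇒   g'(x) = 1/sqrt(1 - x^2)
  lim(x→0) f'(x)/g'(x) = lim(x→0) (e^(x))/(1/sqrt(1 - x^2))
  = 1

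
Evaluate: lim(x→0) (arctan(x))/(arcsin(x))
This is a 0/0 indeterminate form.

Apply L'Hôpital's rule: differentiate numerator and denominator separately.
  f(x) = atan(x)   ⇒   f'(x) = 1/(x^2 + 1)
  g(x) = asin(x)   ⇒   g'(x) = 1/sqrt(1 - x^2)
  lim(x→0) f'(x)/g'(x) = lim(x→0) (1/(x^2 + 1))/(1/sqrt(1 - x^2))
  = 1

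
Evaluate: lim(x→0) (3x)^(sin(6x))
This is an exponential indeterminate form.

For exponential indeterminate forms, take the natural log:
  Let L = lim(x→0) (3x)^(sin(6x))
  Then ln(L) = lim(x→0) [exponent × ln(base)]
  Evaluate using L'Hôpital or standard limits, then exponentiate.
  L = 1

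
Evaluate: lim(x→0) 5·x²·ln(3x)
This is a 0·∞ indeterminate form.

Rewrite 0·∞ as a quotient (0/0 or ∞/∞ form), then apply L'Hôpital's rule:
  lim(x→0) 5·x²·ln(3x) = 0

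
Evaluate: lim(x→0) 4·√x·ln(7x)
This is a 0·∞ indeterminate form.

Rewrite 0·∞ as a quotient (0/0 or ∞/∞ form), then apply L'Hôpital's rule:
  lim(x→0) 4·√x·ln(7x) = 0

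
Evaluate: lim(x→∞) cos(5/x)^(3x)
This is an exponential indeterminate form.

For exponential indeterminate forms, take the natural log:
  Let L = lim(x→∞) cos(5/x)^(3x)
  Then ln(L) = lim(x→∞) [exponent × ln(base)]
  Evaluate using L'Hôpital or standard limits, then exponentiate.
  L = 1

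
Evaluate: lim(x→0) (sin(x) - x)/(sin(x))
This is a 0/0 indeterminate form.

Apply L'Hôpital's rule: differentiate numerator and denominator separately.
  f(x) = -x + sin(x)   ⇒   f'(x) = cos(x) - 1
  g(x) = sin(x)   ⇒   g'(x) = cos(x)
  lim(x→0) f'(x)/g'(x) = lim(x→0) (cos(x) - 1)/(cos(x))
  = 0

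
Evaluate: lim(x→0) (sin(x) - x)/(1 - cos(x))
This is a 0/0 indeterminate form.

Apply L'Hôpital's rule: differentiate numerator and denominator separately.
  f(x) = -x + sin(x)   ⇒   f'(x) = cos(x) - 1
  g(x) = 1 - cos(x)   ⇒   g'(x) = sin(x)
  lim(x→0) f'(x)/g'(x) = lim(x→0) (cos(x) - 1)/(sin(x))
  = 0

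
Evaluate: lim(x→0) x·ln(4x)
This is a 0·∞ indeterminate form.

Rewrite 0·∞ as a quotient (0/0 or ∞/∞ form), then apply L'Hôpital's rule:
  lim(x→0) x·ln(4x) = 0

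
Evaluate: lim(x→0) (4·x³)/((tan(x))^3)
This is a 0/0 indeterminate form.

Apply L'Hôpital's rule: differentiate numerator and denominator separately.
  f(x) = 4·x^3   ⇒   f'(x) = 12·x^2
  g(x) = tan(x)^3   ⇒   g'(x) = (3·tan(x)^2 + 3)·tan(x)^2
  lim(x→0) f'(x)/g'(x) = lim(x→0) (12·x^2)/((3·tan(x)^2 + 3)·tan(x)^2)
  = 4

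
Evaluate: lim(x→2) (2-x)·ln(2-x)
This is a 0·∞ indeterminate form.

Rewrite 0·∞ as a quotient (0/0 or ∞/∞ form), then apply L'Hôpital's rule:
  lim(x→2) (2-x)·ln(2-x) = 0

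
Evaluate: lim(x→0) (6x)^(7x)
This is an exponential indeterminate form.

For exponential indeterminate forms, take the natural log:
  Let L = lim(x→0) (6x)^(7x)
  Then ln(L) = lim(x→0) [exponent × ln(base)]
  Evaluate using L'Hôpital or standard limits, then exponentiate.
  L = 1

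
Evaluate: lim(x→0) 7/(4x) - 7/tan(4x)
This is an ∞-∞ indeterminate form.

Combine fractions or rationalize to convert ∞-∞ to 0/0 form:
  lim(x→0) 7/(4x) - 7/tan(4x) = 0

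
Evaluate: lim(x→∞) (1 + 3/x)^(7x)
This is an exponential indeterminate form.

For exponential indeterminate forms, take the natural log:
  Let L = lim(x→∞) (1 + 3/x)^(7x)
  Then ln(L) = lim(x→∞) [exponent × ln(base)]
  Evaluate using L'Hôpital or standard limits, then exponentiate.
  L = e^(21)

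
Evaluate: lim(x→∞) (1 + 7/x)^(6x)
This is an exponential indeterminate form.

For exponential indeterminate forms, take the natural log:
  Let L = lim(x→∞) (1 + 7/x)^(6x)
  Then ln(L) = lim(x→∞) [exponent × ln(base)]
  Evaluate using L'Hôpital or standard limits, then exponentiate.
  L = e^(42)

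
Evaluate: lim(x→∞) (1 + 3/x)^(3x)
This is an exponential indeterminate form.

For exponential indeterminate forms, take the natural log:
  Let L = lim(x→∞) (1 + 3/x)^(3x)
  Then ln(L) = lim(x→∞) [exponent × ln(base)]
  Evaluate using L'Hôpital or standard limits, then exponentiate.
  L = e^(9)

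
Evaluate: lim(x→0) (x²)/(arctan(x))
This is a 0/0 indeterminate form.

Apply L'Hôpital's rule: differentiate numerator and denominator separately.
  f(x) = x^2   ⇒   f'(x) = 2·x
  g(x) = atan(x)   ⇒   g'(x) = 1/(x^2 + 1)
  lim(x→0) f'(x)/g'(x) = lim(x→0) (2·x)/(1/(x^2 + 1))
  = 0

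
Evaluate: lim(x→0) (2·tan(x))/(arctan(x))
This is a 0/0 indeterminate form.

Apply L'Hôpital's rule: differentiate numerator and denominator separately.
  f(x) = 2·tan(x)   ⇒   f'(x) = 2·tan(x)^2 + 2
  g(x) = atan(x)   ⇒   g'(x) = 1/(x^2 + 1)
  lim(x→0) f'(x)/g'(x) = lim(x→0) (2·tan(x)^2 + 2)/(1/(x^2 + 1))
  = 2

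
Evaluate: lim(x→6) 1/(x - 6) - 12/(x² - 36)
This is an ∞-∞ indeterminate form.

Combine fractions or rationalize to convert ∞-∞ to 0/0 form:
  lim(x→6) 1/(x - 6) - 12/(x² - 36) = 1/12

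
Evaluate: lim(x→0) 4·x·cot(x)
This is a 0·∞ indeterminate form.

Rewrite 0·∞ as a quotient (0/0 or ∞/∞ form), then apply L'Hôpital's rule:
  lim(x→0) 4·x·cot(x) = 4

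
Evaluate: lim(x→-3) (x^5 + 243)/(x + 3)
This is a standard limit.

Factor or rationalize the expression:
  lim(x→-3) (x^5 + 243)/(x + 3) = 405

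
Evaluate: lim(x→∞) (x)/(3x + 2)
This is an ∞/∞ indeterminate form.

Apply L'Hôpital's rule: differentiate numerator and denominator separately.
  f(x) = x   ⇒   f'(x) = 1
  g(x) = 3·x + 2   ⇒   g'(x) = 3
  lim(x→∞) f'(x)/g'(x) = lim(x→∞) (1)/(3)
  = 1/3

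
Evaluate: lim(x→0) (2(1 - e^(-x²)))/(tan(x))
This is a 0/0 indeterminate form.

Apply L'Hôpital's rule: differentiate numerator and denominator separately.
  f(x) = 2 - 2·e^(-x^2)   ⇒   f'(x) = 4·x·e^(-x^2)
  g(x) = tan(x)   ⇒   g'(x) = tan(x)^2 + 1
  lim(x→0) f'(x)/g'(x) = lim(x→0) (4·x·e^(-x^2))/(tan(x)^2 + 1)
  = 0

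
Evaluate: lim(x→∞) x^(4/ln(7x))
This is an exponential indeterminate form.

For exponential indeterminate forms, take the natural log:
  Let L = lim(x→∞) x^(4/ln(7x))
  Then ln(L) = lim(x→∞) [exponent × ln(base)]
  Evaluate using L'Hôpital or standard limits, then exponentiate.
  L = e^(4)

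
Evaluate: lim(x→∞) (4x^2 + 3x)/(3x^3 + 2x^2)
This is an ∞/∞ indeterminate form.

Apply L'Hôpital's rule: differentiate numerator and denominator separately.
  f(x) = 4·x^2 + 3·x   ⇒   f'(x) = 8·x + 3
  g(x) = 3·x^3 + 2·x^2   ⇒   g'(x) = 9·x^2 + 4·x
  lim(x→∞) f'(x)/g'(x) = lim(x→∞) (8·x + 3)/(9·x^2 + 4·x)
  = 0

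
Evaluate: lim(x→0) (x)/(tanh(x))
This is a 0/0 indeterminate form.

Apply L'Hôpital's rule: differentiate numerator and denominator separately.
  f(x) = x   ⇒   f'(x) = 1
  g(x) = tanh(x)   ⇒   g'(x) = 1 - tanh(x)^2
  lim(x→0) f'(x)/g'(x) = lim(x→0) (1)/(1 - tanh(x)^2)
  = 1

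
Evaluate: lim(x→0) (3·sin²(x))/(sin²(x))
This is a 0/0 indeterminate form.

Apply L'Hôpital's rule: differentiate numerator and denominator separately.
  f(x) = 3·sin(x)^2   ⇒   f'(x) = 6·sin(x)·cos(x)
  g(x) = sin(x)^2   ⇒   g'(x) = 2·sin(x)·cos(x)
  lim(x→0) f'(x)/g'(x) = lim(x→0) (6·sin(x)·cos(x))/(2·sin(x)·cos(x))
  = 3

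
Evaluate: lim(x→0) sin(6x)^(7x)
This is an exponential indeterminate form.

For exponential indeterminate forms, take the natural log:
  Let L = lim(x→0) sin(6x)^(7x)
  Then ln(L) = lim(x→0) [exponent × ln(base)]
  Evaluate using L'Hôpital or standard limits, then exponentiate.
  L = 1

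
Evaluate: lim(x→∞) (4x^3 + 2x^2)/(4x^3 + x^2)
This is an ∞/∞ indeterminate form.

Apply L'Hôpital's rule: differentiate numerator and denominator separately.
  f(x) = 4·x^3 + 2·x^2   ⇒   f'(x) = 12·x^2 + 4·x
  g(x) = 4·x^3 + x^2   ⇒   g'(x) = 12·x^2 + 2·x
  lim(x→∞) f'(x)/g'(x) = lim(x→∞) (12·x^2 + 4·x)/(12·x^2 + 2·x)
  = 1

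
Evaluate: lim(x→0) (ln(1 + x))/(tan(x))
This is a 0/0 indeterminate form.

Apply L'Hôpital's rule: differentiate numerator and denominator separately.
  f(x) = ln(x + 1)   ⇒   f'(x) = 1/(x + 1)
  g(x) = tan(x)   ⇒   g'(x) = tan(x)^2 + 1
  lim(x→0) f'(x)/g'(x) = lim(x→0) (1/(x + 1))/(tan(x)^2 + 1)
  = 1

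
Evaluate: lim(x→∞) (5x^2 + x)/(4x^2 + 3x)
This is an ∞/∞ indeterminate form.

Apply L'Hôpital's rule: differentiate numerator and denominator separately.
  f(x) = 5·x^2 + x   ⇒   f'(x) = 10·x + 1
  g(x) = 4·x^2 + 3·x   ⇒   g'(x) = 8·x + 3
  lim(x→∞) f'(x)/g'(x) = lim(x→∞) (10·x + 1)/(8·x + 3)
  = 5/4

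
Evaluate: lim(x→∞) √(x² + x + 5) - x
This is an ∞-∞ indeterminate form.

Combine fractions or rationalize to convert ∞-∞ to 0/0 form:
  lim(x→∞) √(x² + x + 5) - x = 1/2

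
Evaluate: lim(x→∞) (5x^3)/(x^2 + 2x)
This is an ∞/∞ indeterminate form.

Apply L'Hôpital's rule: differentiate numerator and denominator separately.
  f(x) = 5·x^3   ⇒   f'(x) = 15·x^2
  g(x) = x^2 + 2·x   ⇒   g'(x) = 2·x + 2
  lim(x→∞) f'(x)/g'(x) = lim(x→∞) (15·x^2)/(2·x + 2)
  = ∞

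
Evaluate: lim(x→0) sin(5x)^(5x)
This is an exponential indeterminate form.

For exponential indeterminate forms, take the natural log:
  Let L = lim(x→0) sin(5x)^(5x)
  Then ln(L) = lim(x→0) [exponent × ln(base)]
  Evaluate using L'Hôpital or standard limits, then exponentiate.
  L = 1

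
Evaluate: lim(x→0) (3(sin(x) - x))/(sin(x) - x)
This is a 0/0 indeterminate form.

Apply L'Hôpital's rule: differentiate numerator and denominator separately.
  f(x) = -3·x + 3·sin(x)   ⇒   f'(x) = 3·cos(x) - 3
  g(x) = -x + sin(x)   ⇒   g'(x) = cos(x) - 1
  lim(x→0) f'(x)/g'(x) = lim(x→0) (3·cos(x) - 3)/(cos(x) - 1)
  = 3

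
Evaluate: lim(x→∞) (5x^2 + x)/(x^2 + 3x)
This is an ∞/∞ indeterminate form.

Apply L'Hôpital's rule: differentiate numerator and denominator separately.
  f(x) = 5·x^2 + x   ⇒   f'(x) = 10·x + 1
  g(x) = x^2 + 3·x   ⇒   g'(x) = 2·x + 3
  lim(x→∞) f'(x)/g'(x) = lim(x→∞) (10·x + 1)/(2·x + 3)
  = 5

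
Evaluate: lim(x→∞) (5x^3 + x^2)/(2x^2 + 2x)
This is an ∞/∞ indeterminate form.

Apply L'Hôpital's rule: differentiate numerator and denominator separately.
  f(x) = 5·x^3 + x^2   ⇒   f'(x) = 15·x^2 + 2·x
  g(x) = 2·x^2 + 2·x   ⇒   g'(x) = 4·x + 2
  lim(x→∞) f'(x)/g'(x) = lim(x→∞) (15·x^2 + 2·x)/(4·x + 2)
  = ∞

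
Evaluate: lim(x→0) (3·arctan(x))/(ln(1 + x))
This is a 0/0 indeterminate form.

Apply L'Hôpital's rule: differentiate numerator and denominator separately.
  f(x) = 3·atan(x)   ⇒   f'(x) = 3/(x^2 + 1)
  g(x) = ln(x + 1)   ⇒   g'(x) = 1/(x + 1)
  lim(x→0) f'(x)/g'(x) = lim(x→0) (3/(x^2 + 1))/(1/(x + 1))
  = 3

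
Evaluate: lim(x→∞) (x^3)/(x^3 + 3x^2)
This is an ∞/∞ indeterminate form.

Apply L'Hôpital's rule: differentiate numerator and denominator separately.
  f(x) = x^3   ⇒   f'(x) = 3·x^2
  g(x) = x^3 + 3·x^2   ⇒   g'(x) = 3·x^2 + 6·x
  lim(x→∞) f'(x)/g'(x) = lim(x→∞) (3·x^2)/(3·x^2 + 6·x)
  = 1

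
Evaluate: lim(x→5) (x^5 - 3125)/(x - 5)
This is a standard limit.

Factor or rationalize the expression:
  lim(x→5) (x^5 - 3125)/(x - 5) = 3125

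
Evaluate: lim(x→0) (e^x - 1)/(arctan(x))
This is a 0/0 indeterminate form.

Apply L'Hôpital's rule: differentiate numerator and denominator separately.
  f(x) = e^(x) - 1   ⇒   f'(x) = e^(x)
  g(x) = atan(x)   ⇒   g'(x) = 1/(x^2 + 1)
  lim(x→0) f'(x)/g'(x) = lim(x→0) (e^(x))/(1/(x^2 + 1))
  = 1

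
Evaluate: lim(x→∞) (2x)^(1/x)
This is an exponential indeterminate form.

For exponential indeterminate forms, take the natural log:
  Let L = lim(x→∞) (2x)^(1/x)
  Then ln(L) = lim(x→∞) [exponent × ln(base)]
  Evaluate using L'Hôpital or standard limits, then exponentiate.
  L = 1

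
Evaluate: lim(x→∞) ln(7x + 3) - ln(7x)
This is an ∞-∞ indeterminate form.

Combine fractions or rationalize to convert ∞-∞ to 0/0 form:
  lim(x→∞) ln(7x + 3) - ln(7x) = 0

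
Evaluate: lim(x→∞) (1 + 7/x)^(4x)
This is an exponential indeterminate form.

For exponential indeterminate forms, take the natural log:
  Let L = lim(x→∞) (1 + 7/x)^(4x)
  Then ln(L) = lim(x→∞) [exponent × ln(base)]
  Evaluate using L'Hôpital or standard limits, then exponentiate.
  L = e^(28)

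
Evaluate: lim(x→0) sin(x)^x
This is an exponential indeterminate form.

For exponential indeterminate forms, take the natural log:
  Let L = lim(x→0) sin(x)^x
  Then ln(L) = lim(x→0) [exponent × ln(base)]
  Evaluate using L'Hôpital or standard limits, then exponentiate.
  L = 1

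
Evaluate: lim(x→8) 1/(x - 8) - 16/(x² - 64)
This is an ∞-∞ indeterminate form.

Combine fractions or rationalize to convert ∞-∞ to 0/0 form:
  lim(x→8) 1/(x - 8) - 16/(x² - 64) = 1/16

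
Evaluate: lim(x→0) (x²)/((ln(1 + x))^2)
This is a 0/0 indeterminate form.

Apply L'Hôpital's rule: differentiate numerator and denominator separately.
  f(x) = x^2   ⇒   f'(x) = 2·x
  g(x) = ln(x + 1)^2   ⇒   g'(x) = 2·ln(x + 1)/(x + 1)
  lim(x→0) f'(x)/g'(x) = lim(x→0) (2·x)/(2·ln(x + 1)/(x + 1))
  = 1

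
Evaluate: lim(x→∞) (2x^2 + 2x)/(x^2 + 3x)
This is an ∞/∞ indeterminate form.

Apply L'Hôpital's rule: differentiate numerator and denominator separately.
  f(x) = 2·x^2 + 2·x   ⇒   f'(x) = 4·x + 2
  g(x) = x^2 + 3·x   ⇒   g'(x) = 2·x + 3
  lim(x→∞) f'(x)/g'(x) = lim(x→∞) (4·x + 2)/(2·x + 3)
  = 2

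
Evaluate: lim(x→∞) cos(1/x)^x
This is an exponential indeterminate form.

For exponential indeterminate forms, take the natural log:
  Let L = lim(x→∞) cos(1/x)^x
  Then ln(L) = lim(x→∞) [exponent × ln(base)]
  Evaluate using L'Hôpital or standard limits, then exponentiate.
  L = 1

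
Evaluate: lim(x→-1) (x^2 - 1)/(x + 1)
This is a standard limit.

Factor or rationalize the expression:
  lim(x→-1) (x^2 - 1)/(x + 1) = -2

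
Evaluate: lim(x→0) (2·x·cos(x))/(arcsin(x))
This is a 0/0 indeterminate form.

Apply L'Hôpital's rule: differentiate numerator and denominator separately.
  f(x) = 2·x·cos(x)   ⇒   f'(x) = -2·x·sin(x) + 2·cos(x)
  g(x) = asin(x)   ⇒   g'(x) = 1/sqrt(1 - x^2)
  lim(x→0) f'(x)/g'(x) = lim(x→0) (-2·x·sin(x) + 2·cos(x))/(1/sqrt(1 - x^2))
  = 2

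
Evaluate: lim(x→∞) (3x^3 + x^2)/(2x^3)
This is an ∞/∞ indeterminate form.

Apply L'Hôpital's rule: differentiate numerator and denominator separately.
  f(x) = 3·x^3 + x^2   ⇒   f'(x) = 9·x^2 + 2·x
  g(x) = 2·x^3   ⇒   g'(x) = 6·x^2
  lim(x→∞) f'(x)/g'(x) = lim(x→∞) (9·x^2 + 2·x)/(6·x^2)
  = 3/2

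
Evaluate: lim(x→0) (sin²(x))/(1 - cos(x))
This is a 0/0 indeterminate form.

Apply L'Hôpital's rule: differentiate numerator and denominator separately.
  f(x) = sin(x)^2   ⇒   f'(x) = 2·sin(x)·cos(x)
  g(x) = 1 - cos(x)   ⇒   g'(x) = sin(x)
  lim(x→0) f'(x)/g'(x) = lim(x→0) (2·sin(x)·cos(x))/(sin(x))
  = 2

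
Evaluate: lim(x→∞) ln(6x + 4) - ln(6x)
This is an ∞-∞ indeterminate form.

Combine fractions or rationalize to convert ∞-∞ to 0/0 form:
  lim(x→∞) ln(6x + 4) - ln(6x) = 0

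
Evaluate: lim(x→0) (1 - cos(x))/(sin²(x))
This is a 0/0 indeterminate form.

Apply L'Hôpital's rule: differentiate numerator and denominator separately.
  f(x) = 1 - cos(x)   ⇒   f'(x) = sin(x)
  g(x) = sin(x)^2   ⇒   g'(x) = 2·sin(x)·cos(x)
  lim(x→0) f'(x)/g'(x) = lim(x→0) (sin(x))/(2·sin(x)·cos(x))
  = 1/2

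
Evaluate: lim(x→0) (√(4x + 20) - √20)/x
This is a standard limit.

Factor or rationalize the expression:
  lim(x→0) (√(4x + 20) - √20)/x = sqrt(5)/5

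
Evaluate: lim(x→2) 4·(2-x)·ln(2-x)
This is a 0·∞ indeterminate form.

Rewrite 0·∞ as a quotient (0/0 or ∞/∞ form), then apply L'Hôpital's rule:
  lim(x→2) 4·(2-x)·ln(2-x) = 0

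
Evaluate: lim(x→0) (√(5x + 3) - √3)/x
This is a standard limit.

Factor or rationalize the expression:
  lim(x→0) (√(5x + 3) - √3)/x = 5·sqrt(3)/6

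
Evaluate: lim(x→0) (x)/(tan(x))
This is a 0/0 indeterminate form.

Apply L'Hôpital's rule: differentiate numerator and denominator separately.
  f(x) = x   ⇒   f'(x) = 1
  g(x) = tan(x)   ⇒   g'(x) = tan(x)^2 + 1
  lim(x→0) f'(x)/g'(x) = lim(x→0) (1)/(tan(x)^2 + 1)
  = 1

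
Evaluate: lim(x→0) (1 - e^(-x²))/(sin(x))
This is a 0/0 indeterminate form.

Apply L'Hôpital's rule: differentiate numerator and denominator separately.
  f(x) = 1 - e^(-x^2)   ⇒   f'(x) = 2·x·e^(-x^2)
  g(x) = sin(x)   ⇒   g'(x) = cos(x)
  lim(x→0) f'(x)/g'(x) = lim(x→0) (2·x·e^(-x^2))/(cos(x))
  = 0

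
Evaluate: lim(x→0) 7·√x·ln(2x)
This is a 0·∞ indeterminate form.

Rewrite 0·∞ as a quotient (0/0 or ∞/∞ form), then apply L'Hôpital's rule:
  lim(x→0) 7·√x·ln(2x) = 0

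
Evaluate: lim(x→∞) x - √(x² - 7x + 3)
This is an ∞-∞ indeterminate form.

Combine fractions or rationalize to convert ∞-∞ to 0/0 form:
  lim(x→∞) x - √(x² - 7x + 3) = 7/2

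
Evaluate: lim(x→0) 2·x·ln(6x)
This is a 0·∞ indeterminate form.

Rewrite 0·∞ as a quotient (0/0 or ∞/∞ form), then apply L'Hôpital's rule:
  lim(x→0) 2·x·ln(6x) = 0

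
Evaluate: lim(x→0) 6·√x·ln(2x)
This is a 0·∞ indeterminate form.

Rewrite 0·∞ as a quotient (0/0 or ∞/∞ form), then apply L'Hôpital's rule:
  lim(x→0) 6·√x·ln(2x) = 0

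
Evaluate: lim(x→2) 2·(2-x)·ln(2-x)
This is a 0·∞ indeterminate form.

Rewrite 0·∞ as a quotient (0/0 or ∞/∞ form), then apply L'Hôpital's rule:
  lim(x→2) 2·(2-x)·ln(2-x) = 0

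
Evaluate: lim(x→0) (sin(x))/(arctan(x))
This is a 0/0 indeterminate form.

Apply L'Hôpital's rule: differentiate numerator and denominator separately.
  f(x) = sin(x)   ⇒   f'(x) = cos(x)
  g(x) = atan(x)   ⇒   g'(x) = 1/(x^2 + 1)
  lim(x→0) f'(x)/g'(x) = lim(x→0) (cos(x))/(1/(x^2 + 1))
  = 1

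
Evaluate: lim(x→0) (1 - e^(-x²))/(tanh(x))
This is a 0/0 indeterminate form.

Apply L'Hôpital's rule: differentiate numerator and denominator separately.
  f(x) = 1 - e^(-x^2)   ⇒   f'(x) = 2·x·e^(-x^2)
  g(x) = tanh(x)   ⇒   g'(x) = 1 - tanh(x)^2
  lim(x→0) f'(x)/g'(x) = lim(x→0) (2·x·e^(-x^2))/(1 - tanh(x)^2)
  = 0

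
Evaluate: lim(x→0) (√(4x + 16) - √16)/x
This is a standard limit.

Factor or rationalize the expression:
  lim(x→0) (√(4x + 16) - √16)/x = 1/2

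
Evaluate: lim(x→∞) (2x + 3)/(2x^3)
This is an ∞/∞ indeterminate form.

Apply L'Hôpital's rule: differentiate numerator and denominator separately.
  f(x) = 2·x + 3   ⇒   f'(x) = 2
  g(x) = 2·x^3   ⇒   g'(x) = 6·x^2
  lim(x→∞) f'(x)/g'(x) = lim(x→∞) (2)/(6·x^2)
  = 0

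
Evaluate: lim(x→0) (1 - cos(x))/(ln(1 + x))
This is a 0/0 indeterminate form.

Apply L'Hôpital's rule: differentiate numerator and denominator separately.
  f(x) = 1 - cos(x)   ⇒   f'(x) = sin(x)
  g(x) = ln(x + 1)   ⇒   g'(x) = 1/(x + 1)
  lim(x→0) f'(x)/g'(x) = lim(x→0) (sin(x))/(1/(x + 1))
  = 0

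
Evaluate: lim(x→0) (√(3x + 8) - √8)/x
This is a standard limit.

Factor or rationalize the expression:
  lim(x→0) (√(3x + 8) - √8)/x = 3·sqrt(2)/8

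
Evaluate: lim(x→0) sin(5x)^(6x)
This is an exponential indeterminate form.

For exponential indeterminate forms, take the natural log:
  Let L = lim(x→0) sin(5x)^(6x)
  Then ln(L) = lim(x→0) [exponent × ln(base)]
  Evaluate using L'Hôpital or standard limits, then exponentiate.
  L = 1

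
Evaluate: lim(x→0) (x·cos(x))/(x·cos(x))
This is a 0/0 indeterminate form.

Apply L'Hôpital's rule: differentiate numerator and denominator separately.
  f(x) = x·cos(x)   ⇒   f'(x) = -x·sin(x) + cos(x)
  g(x) = x·cos(x)   ⇒   g'(x) = -x·sin(x) + cos(x)
  lim(x→0) f'(x)/g'(x) = lim(x→0) (-x·sin(x) + cos(x))/(-x·sin(x) + cos(x))
  = 1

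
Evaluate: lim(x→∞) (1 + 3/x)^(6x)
This is an exponential indeterminate form.

For exponential indeterminate forms, take the natural log:
  Let L = lim(x→∞) (1 + 3/x)^(6x)
  Then ln(L) = lim(x→∞) [exponent × ln(base)]
  Evaluate using L'Hôpital or standard limits, then exponentiate.
  L = e^(18)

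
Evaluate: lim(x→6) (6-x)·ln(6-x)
This is a 0·∞ indeterminate form.

Rewrite 0·∞ as a quotient (0/0 or ∞/∞ form), then apply L'Hôpital's rule:
  lim(x→6) (6-x)·ln(6-x) = 0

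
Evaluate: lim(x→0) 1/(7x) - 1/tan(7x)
This is an ∞-∞ indeterminate form.

Combine fractions or rationalize to convert ∞-∞ to 0/0 form:
  lim(x→0) 1/(7x) - 1/tan(7x) = 0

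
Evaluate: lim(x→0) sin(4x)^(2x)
This is an exponential indeterminate form.

For exponential indeterminate forms, take the natural log:
  Let L = lim(x→0) sin(4x)^(2x)
  Then ln(L) = lim(x→0) [exponent × ln(base)]
  Evaluate using L'Hôpital or standard limits, then exponentiate.
  L = 1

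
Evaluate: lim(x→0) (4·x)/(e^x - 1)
This is a 0/0 indeterminate form.

Apply L'Hôpital's rule: differentiate numerator and denominator separately.
  f(x) = 4·x   ⇒   f'(x) = 4
  g(x) = e^(x) - 1   ⇒   g'(x) = e^(x)
  lim(x→0) f'(x)/g'(x) = lim(x→0) (4)/(e^(x))
  = 4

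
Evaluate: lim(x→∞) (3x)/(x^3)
This is an ∞/∞ indeterminate form.

Apply L'Hôpital's rule: differentiate numerator and denominator separately.
  f(x) = 3·x   ⇒   f'(x) = 3
  g(x) = x^3   ⇒   g'(x) = 3·x^2
  lim(x→∞) f'(x)/g'(x) = lim(x→∞) (3)/(3·x^2)
  = 0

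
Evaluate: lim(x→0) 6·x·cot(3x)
This is a 0·∞ indeterminate form.

Rewrite 0·∞ as a quotient (0/0 or ∞/∞ form), then apply L'Hôpital's rule:
  lim(x→0) 6·x·cot(3x) = 2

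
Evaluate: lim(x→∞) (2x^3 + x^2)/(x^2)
This is an ∞/∞ indeterminate form.

Apply L'Hôpital's rule: differentiate numerator and denominator separately.
  f(x) = 2·x^3 + x^2   ⇒   f'(x) = 6·x^2 + 2·x
  g(x) = x^2   ⇒   g'(x) = 2·x
  lim(x→∞) f'(x)/g'(x) = lim(x→∞) (6·x^2 + 2·x)/(2·x)
  = ∞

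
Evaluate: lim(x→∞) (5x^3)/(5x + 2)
This is an ∞/∞ indeterminate form.

Apply L'Hôpital's rule: differentiate numerator and denominator separately.
  f(x) = 5·x^3   ⇒   f'(x) = 15·x^2
  g(x) = 5·x + 2   ⇒   g'(x) = 5
  lim(x→∞) f'(x)/g'(x) = lim(x→∞) (15·x^2)/(5)
  = ∞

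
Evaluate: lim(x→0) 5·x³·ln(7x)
This is a 0·∞ indeterminate form.

Rewrite 0·∞ as a quotient (0/0 or ∞/∞ form), then apply L'Hôpital's rule:
  lim(x→0) 5·x³·ln(7x) = 0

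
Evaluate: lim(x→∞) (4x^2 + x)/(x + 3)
This is an ∞/∞ indeterminate form.

Apply L'Hôpital's rule: differentiate numerator and denominator separately.
  f(x) = 4·x^2 + x   ⇒   f'(x) = 8·x + 1
  g(x) = x + 3   ⇒   g'(x) = 1
  lim(x→∞) f'(x)/g'(x) = lim(x→∞) (8·x + 1)/(1)
  = ∞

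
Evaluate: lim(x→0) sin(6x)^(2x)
This is an exponential indeterminate form.

For exponential indeterminate forms, take the natural log:
  Let L = lim(x→0) sin(6x)^(2x)
  Then ln(L) = lim(x→0) [exponent × ln(base)]
  Evaluate using L'Hôpital or standard limits, then exponentiate.
  L = 1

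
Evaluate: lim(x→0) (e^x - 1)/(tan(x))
This is a 0/0 indeterminate form.

Apply L'Hôpital's rule: differentiate numerator and denominator separately.
  f(x) = e^(x) - 1   ⇒   f'(x) = e^(x)
  g(x) = tan(x)   ⇒   g'(x) = tan(x)^2 + 1
  lim(x→0) f'(x)/g'(x) = lim(x→0) (e^(x))/(tan(x)^2 + 1)
  = 1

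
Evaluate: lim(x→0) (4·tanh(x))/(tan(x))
This is a 0/0 indeterminate form.

Apply L'Hôpital's rule: differentiate numerator and denominator separately.
  f(x) = 4·tanh(x)   ⇒   f'(x) = 4 - 4·tanh(x)^2
  g(x) = tan(x)   ⇒   g'(x) = tan(x)^2 + 1
  lim(x→0) f'(x)/g'(x) = lim(x→0) (4 - 4·tanh(x)^2)/(tan(x)^2 + 1)
  = 4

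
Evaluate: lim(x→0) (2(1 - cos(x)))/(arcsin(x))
This is a 0/0 indeterminate form.

Apply L'Hôpital's rule: differentiate numerator and denominator separately.
  f(x) = 2 - 2·cos(x)   ⇒   f'(x) = 2·sin(x)
  g(x) = asin(x)   ⇒   g'(x) = 1/sqrt(1 - x^2)
  lim(x→0) f'(x)/g'(x) = lim(x→0) (2·sin(x))/(1/sqrt(1 - x^2))
  = 0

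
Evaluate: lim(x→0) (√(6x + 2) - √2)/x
This is a standard limit.

Factor or rationalize the expression:
  lim(x→0) (√(6x + 2) - √2)/x = 3·sqrt(2)/2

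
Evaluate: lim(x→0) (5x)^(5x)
This is an exponential indeterminate form.

For exponential indeterminate forms, take the natural log:
  Let L = lim(x→0) (5x)^(5x)
  Then ln(L) = lim(x→0) [exponent × ln(base)]
  Evaluate using L'Hôpital or standard limits, then exponentiate.
  L = 1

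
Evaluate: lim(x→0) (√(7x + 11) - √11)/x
This is a standard limit.

Factor or rationalize the expression:
  lim(x→0) (√(7x + 11) - √11)/x = 7·sqrt(11)/22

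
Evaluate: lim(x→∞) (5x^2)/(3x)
This is an ∞/∞ indeterminate form.

Apply L'Hôpital's rule: differentiate numerator and denominator separately.
  f(x) = 5·x^2   ⇒   f'(x) = 10·x
  g(x) = 3·x   ⇒   g'(x) = 3
  lim(x→∞) f'(x)/g'(x) = lim(x→∞) (10·x)/(3)
  = ∞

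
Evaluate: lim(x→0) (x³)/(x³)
This is a 0/0 indeterminate form.

Apply L'Hôpital's rule: differentiate numerator and denominator separately.
  f(x) = x^3   ⇒   f'(x) = 3·x^2
  g(x) = x^3   ⇒   g'(x) = 3·x^2
  lim(x→0) f'(x)/g'(x) = lim(x→0) (3·x^2)/(3·x^2)
  = 1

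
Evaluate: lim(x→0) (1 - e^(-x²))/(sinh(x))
This is a 0/0 indeterminate form.

Apply L'Hôpital's rule: differentiate numerator and denominator separately.
  f(x) = 1 - e^(-x^2)   ⇒   f'(x) = 2·x·e^(-x^2)
  g(x) = sinh(x)   ⇒   g'(x) = cosh(x)
  lim(x→0) f'(x)/g'(x) = lim(x→0) (2·x·e^(-x^2))/(cosh(x))
  = 0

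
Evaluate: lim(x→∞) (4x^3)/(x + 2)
This is an ∞/∞ indeterminate form.

Apply L'Hôpital's rule: differentiate numerator and denominator separately.
  f(x) = 4·x^3   ⇒   f'(x) = 12·x^2
  g(x) = x + 2   ⇒   g'(x) = 1
  lim(x→∞) f'(x)/g'(x) = lim(x→∞) (12·x^2)/(1)
  = ∞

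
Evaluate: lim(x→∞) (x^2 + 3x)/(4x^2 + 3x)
This is an ∞/∞ indeterminate form.

Apply L'Hôpital's rule: differentiate numerator and denominator separately.
  f(x) = x^2 + 3·x   ⇒   f'(x) = 2·x + 3
  g(x) = 4·x^2 + 3·x   ⇒   g'(x) = 8·x + 3
  lim(x→∞) f'(x)/g'(x) = lim(x→∞) (2·x + 3)/(8·x + 3)
  = 1/4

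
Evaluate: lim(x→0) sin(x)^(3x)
This is an exponential indeterminate form.

For exponential indeterminate forms, take the natural log:
  Let L = lim(x→0) sin(x)^(3x)
  Then ln(L) = lim(x→0) [exponent × ln(base)]
  Evaluate using L'Hôpital or standard limits, then exponentiate.
  L = 1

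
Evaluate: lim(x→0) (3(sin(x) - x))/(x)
This is a 0/0 indeterminate form.

Apply L'Hôpital's rule: differentiate numerator and denominator separately.
  f(x) = -3·x + 3·sin(x)   ⇒   f'(x) = 3·cos(x) - 3
  g(x) = x   ⇒   g'(x) = 1
  lim(x→0) f'(x)/g'(x) = lim(x→0) (3·cos(x) - 3)/(1)
  = 0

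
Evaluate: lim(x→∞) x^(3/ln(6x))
This is an exponential indeterminate form.

For exponential indeterminate forms, take the natural log:
  Let L = lim(x→∞) x^(3/ln(6x))
  Then ln(L) = lim(x→∞) [exponent × ln(base)]
  Evaluate using L'Hôpital or standard limits, then exponentiate.
  L = e^(3)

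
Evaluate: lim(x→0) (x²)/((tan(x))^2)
This is a 0/0 indeterminate form.

Apply L'Hôpital's rule: differentiate numerator and denominator separately.
  f(x) = x^2   ⇒   f'(x) = 2·x
  g(x) = tan(x)^2   ⇒   g'(x) = (2·tan(x)^2 + 2)·tan(x)
  lim(x→0) f'(x)/g'(x) = lim(x→0) (2·x)/((2·tan(x)^2 + 2)·tan(x))
  = 1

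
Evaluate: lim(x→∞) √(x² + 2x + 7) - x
This is an ∞-∞ indeterminate form.

Combine fractions or rationalize to convert ∞-∞ to 0/0 form:
  lim(x→∞) √(x² + 2x + 7) - x = 1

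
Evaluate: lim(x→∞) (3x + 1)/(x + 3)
This is an ∞/∞ indeterminate form.

Apply L'Hôpital's rule: differentiate numerator and denominator separately.
  f(x) = 3·x + 1   ⇒   f'(x) = 3
  g(x) = x + 3   ⇒   g'(x) = 1
  lim(x→∞) f'(x)/g'(x) = lim(x→∞) (3)/(1)
  = 3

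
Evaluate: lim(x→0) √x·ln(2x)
This is a 0·∞ indeterminate form.

Rewrite 0·∞ as a quotient (0/0 or ∞/∞ form), then apply L'Hôpital's rule:
  lim(x→0) √x·ln(2x) = 0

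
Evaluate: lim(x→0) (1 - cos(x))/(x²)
This is a 0/0 indeterminate form.

Apply L'Hôpital's rule: differentiate numerator and denominator separately.
  f(x) = 1 - cos(x)   ⇒   f'(x) = sin(x)
  g(x) = x^2   ⇒   g'(x) = 2·x
  lim(x→0) f'(x)/g'(x) = lim(x→0) (sin(x))/(2·x)
  = 1/2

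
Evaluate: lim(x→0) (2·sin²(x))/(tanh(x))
This is a 0/0 indeterminate form.

Apply L'Hôpital's rule: differentiate numerator and denominator separately.
  f(x) = 2·sin(x)^2   ⇒   f'(x) = 4·sin(x)·cos(x)
  g(x) = tanh(x)   ⇒   g'(x) = 1 - tanh(x)^2
  lim(x→0) f'(x)/g'(x) = lim(x→0) (4·sin(x)·cos(x))/(1 - tanh(x)^2)
  = 0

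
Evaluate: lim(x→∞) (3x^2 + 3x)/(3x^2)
This is an ∞/∞ indeterminate form.

Apply L'Hôpital's rule: differentiate numerator and denominator separately.
  f(x) = 3·x^2 + 3·x   ⇒   f'(x) = 6·x + 3
  g(x) = 3·x^2   ⇒   g'(x) = 6·x
  lim(x→∞) f'(x)/g'(x) = lim(x→∞) (6·x + 3)/(6·x)
  = 1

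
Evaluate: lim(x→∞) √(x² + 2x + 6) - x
This is an ∞-∞ indeterminate form.

Combine fractions or rationalize to convert ∞-∞ to 0/0 form:
  lim(x→∞) √(x² + 2x + 6) - x = 1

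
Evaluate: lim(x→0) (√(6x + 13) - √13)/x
This is a standard limit.

Factor or rationalize the expression:
  lim(x→0) (√(6x + 13) - √13)/x = 3·sqrt(13)/13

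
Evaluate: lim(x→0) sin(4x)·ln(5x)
This is a 0·∞ indeterminate form.

Rewrite 0·∞ as a quotient (0/0 or ∞/∞ form), then apply L'Hôpital's rule:
  lim(x→0) sin(4x)·ln(5x) = 0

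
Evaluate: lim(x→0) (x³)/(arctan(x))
This is a 0/0 indeterminate form.

Apply L'Hôpital's rule: differentiate numerator and denominator separately.
  f(x) = x^3   ⇒   f'(x) = 3·x^2
  g(x) = atan(x)   ⇒   g'(x) = 1/(x^2 + 1)
  lim(x→0) f'(x)/g'(x) = lim(x→0) (3·x^2)/(1/(x^2 + 1))
  = 0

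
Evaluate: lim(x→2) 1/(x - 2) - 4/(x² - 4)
This is an ∞-∞ indeterminate form.

Combine fractions or rationalize to convert ∞-∞ to 0/0 form:
  lim(x→2) 1/(x - 2) - 4/(x² - 4) = 1/4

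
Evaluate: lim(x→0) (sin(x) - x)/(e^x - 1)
This is a 0/0 indeterminate form.

Apply L'Hôpital's rule: differentiate numerator and denominator separately.
  f(x) = -x + sin(x)   ⇒   f'(x) = cos(x) - 1
  g(x) = e^(x) - 1   ⇒   g'(x) = e^(x)
  lim(x→0) f'(x)/g'(x) = lim(x→0) (cos(x) - 1)/(e^(x))
  = 0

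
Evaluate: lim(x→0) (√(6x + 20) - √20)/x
This is a standard limit.

Factor or rationalize the expression:
  lim(x→0) (√(6x + 20) - √20)/x = 3·sqrt(5)/10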